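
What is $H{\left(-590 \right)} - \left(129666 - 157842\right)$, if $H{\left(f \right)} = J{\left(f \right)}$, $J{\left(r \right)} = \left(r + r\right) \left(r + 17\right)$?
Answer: $704316$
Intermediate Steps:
$J{\left(r \right)} = 2 r \left(17 + r\right)$
$H{\left(f \right)} = 2 f \left(17 + f\right)$
$H{\left(-590 \right)} - \left(129666 - 157842\right) = 2 \left(-590\right) \left(17 - 590\right) - \left(129666 - 157842\right) = 2 \left(-590\right) \left(-573\right) - -28176 = 676140 + 28176 = 704316$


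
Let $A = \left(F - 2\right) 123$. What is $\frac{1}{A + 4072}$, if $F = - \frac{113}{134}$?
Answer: $\frac{134}{498785} \approx 0.00026865$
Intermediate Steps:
$F = - \frac{113}{134}$ ($F = \left(-113\right) \frac{1}{134} = - \frac{113}{134} \approx -0.84328$)
$A = - \frac{46863}{134}$ ($A = \left(- \frac{113}{134} - 2\right) 123 = \left(- \frac{381}{134}\right) 123 = - \frac{46863}{134} \approx -349.72$)
$\frac{1}{A + 4072} = \frac{1}{- \frac{46863}{134} + 4072} = \frac{1}{\frac{498785}{134}} = \frac{134}{498785}$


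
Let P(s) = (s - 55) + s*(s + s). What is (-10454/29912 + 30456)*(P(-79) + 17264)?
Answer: 3372027330727/3739 ≈ 9.0185e+8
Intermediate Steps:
P(s) = -55 + s + 2*s**2 (P(s) = (-55 + s) + s*(2*s) = (-55 + s) + 2*s**2 = -55 + s + 2*s**2)
(-10454/29912 + 30456)*(P(-79) + 17264) = (-10454/29912 + 30456)*((-55 - 79 + 2*(-79)**2) + 17264) = (-10454*1/29912 + 30456)*((-55 - 79 + 2*6241) + 17264) = (-5227/14956 + 30456)*((-55 - 79 + 12482) + 17264) = 455494709*(12348 + 17264)/14956 = (455494709/14956)*29612 = 3372027330727/3739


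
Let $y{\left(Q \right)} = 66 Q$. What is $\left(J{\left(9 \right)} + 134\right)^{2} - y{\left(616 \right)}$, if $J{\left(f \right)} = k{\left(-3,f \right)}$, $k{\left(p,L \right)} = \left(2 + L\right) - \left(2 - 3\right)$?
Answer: $-19340$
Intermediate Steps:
$k{\left(p,L \right)} = 3 + L$ ($k{\left(p,L \right)} = \left(2 + L\right) - -1 = \left(2 + L\right) + 1 = 3 + L$)
$J{\left(f \right)} = 3 + f$
$\left(J{\left(9 \right)} + 134\right)^{2} - y{\left(616 \right)} = \left(\left(3 + 9\right) + 134\right)^{2} - 66 \cdot 616 = \left(12 + 134\right)^{2} - 40656 = 146^{2} - 40656 = 21316 - 40656 = -19340$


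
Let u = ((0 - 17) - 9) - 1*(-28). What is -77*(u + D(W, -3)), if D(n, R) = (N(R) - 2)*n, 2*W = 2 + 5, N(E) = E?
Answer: 2387/2 ≈ 1193.5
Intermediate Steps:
W = 7/2 (W = (2 + 5)/2 = (½)*7 = 7/2 ≈ 3.5000)
D(n, R) = n*(-2 + R) (D(n, R) = (R - 2)*n = (-2 + R)*n = n*(-2 + R))
u = 2 (u = (-17 - 9) + 28 = -26 + 28 = 2)
-77*(u + D(W, -3)) = -77*(2 + 7*(-2 - 3)/2) = -77*(2 + (7/2)*(-5)) = -77*(2 - 35/2) = -77*(-31/2) = 2387/2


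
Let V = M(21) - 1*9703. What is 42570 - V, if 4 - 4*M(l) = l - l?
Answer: 52272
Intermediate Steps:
M(l) = 1 (M(l) = 1 - (l - l)/4 = 1 - ¼*0 = 1 + 0 = 1)
V = -9702 (V = 1 - 1*9703 = 1 - 9703 = -9702)
42570 - V = 42570 - 1*(-9702) = 42570 + 9702 = 52272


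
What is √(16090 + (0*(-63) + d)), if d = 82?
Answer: 2*√4043 ≈ 127.17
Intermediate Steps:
√(16090 + (0*(-63) + d)) = √(16090 + (0*(-63) + 82)) = √(16090 + (0 + 82)) = √(16090 + 82) = √16172 = 2*√4043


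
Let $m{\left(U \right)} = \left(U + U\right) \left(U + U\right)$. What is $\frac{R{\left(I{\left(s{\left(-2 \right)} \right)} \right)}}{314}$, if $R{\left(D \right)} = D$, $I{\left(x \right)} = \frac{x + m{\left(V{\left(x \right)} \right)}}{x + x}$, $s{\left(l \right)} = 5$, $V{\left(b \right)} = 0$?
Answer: $\frac{1}{628} \approx 0.0015924$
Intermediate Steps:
$m{\left(U \right)} = 4 U^{2}$ ($m{\left(U \right)} = 2 U 2 U = 4 U^{2}$)
$I{\left(x \right)} = \frac{1}{2}$ ($I{\left(x \right)} = \frac{x + 4 \cdot 0^{2}}{x + x} = \frac{x + 4 \cdot 0}{2 x} = \left(x + 0\right) \frac{1}{2 x} = x \frac{1}{2 x} = \frac{1}{2}$)
$\frac{R{\left(I{\left(s{\left(-2 \right)} \right)} \right)}}{314} = \frac{1}{2 \cdot 314} = \frac{1}{2} \cdot \frac{1}{314} = \frac{1}{628}$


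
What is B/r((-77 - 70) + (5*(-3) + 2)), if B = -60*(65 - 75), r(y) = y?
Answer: -15/4 ≈ -3.7500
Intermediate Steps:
B = 600 (B = -60*(-10) = 600)
B/r((-77 - 70) + (5*(-3) + 2)) = 600/((-77 - 70) + (5*(-3) + 2)) = 600/(-147 + (-15 + 2)) = 600/(-147 - 13) = 600/(-160) = 600*(-1/160) = -15/4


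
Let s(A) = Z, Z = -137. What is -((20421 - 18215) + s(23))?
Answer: -2069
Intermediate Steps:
s(A) = -137
-((20421 - 18215) + s(23)) = -((20421 - 18215) - 137) = -(2206 - 137) = -1*2069 = -2069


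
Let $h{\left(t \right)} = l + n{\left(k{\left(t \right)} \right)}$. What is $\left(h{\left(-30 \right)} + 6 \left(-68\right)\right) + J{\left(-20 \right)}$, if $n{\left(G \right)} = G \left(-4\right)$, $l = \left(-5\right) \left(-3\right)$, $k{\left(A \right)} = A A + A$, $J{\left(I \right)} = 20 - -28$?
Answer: $-3825$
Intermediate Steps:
$J{\left(I \right)} = 48$ ($J{\left(I \right)} = 20 + 28 = 48$)
$k{\left(A \right)} = A + A^{2}$ ($k{\left(A \right)} = A^{2} + A = A + A^{2}$)
$l = 15$
$n{\left(G \right)} = - 4 G$
$h{\left(t \right)} = 15 - 4 t \left(1 + t\right)$
$\left(h{\left(-30 \right)} + 6 \left(-68\right)\right) + J{\left(-20 \right)} = \left(\left(15 - - 120 \left(1 - 30\right)\right) + 6 \left(-68\right)\right) + 48 = \left(\left(15 - \left(-120\right) \left(-29\right)\right) - 408\right) + 48 = \left(\left(15 - 3480\right) - 408\right) + 48 = \left(-3465 - 408\right) + 48 = -3873 + 48 = -3825$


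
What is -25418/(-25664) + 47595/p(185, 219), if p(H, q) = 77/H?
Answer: 112987700993/988064 ≈ 1.1435e+5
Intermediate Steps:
-25418/(-25664) + 47595/p(185, 219) = -25418/(-25664) + 47595/((77/185)) = -25418*(-1/25664) + 47595/((77*(1/185))) = 12709/12832 + 47595/(77/185) = 12709/12832 + 47595*(185/77) = 12709/12832 + 8805075/77 = 112987700993/988064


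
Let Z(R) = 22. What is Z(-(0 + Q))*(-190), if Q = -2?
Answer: -4180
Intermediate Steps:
Z(-(0 + Q))*(-190) = 22*(-190) = -4180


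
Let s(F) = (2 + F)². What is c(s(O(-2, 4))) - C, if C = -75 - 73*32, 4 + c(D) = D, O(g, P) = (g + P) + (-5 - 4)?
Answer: 2432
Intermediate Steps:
O(g, P) = -9 + P + g (O(g, P) = (P + g) - 9 = -9 + P + g)
c(D) = -4 + D
C = -2411 (C = -75 - 2336 = -2411)
c(s(O(-2, 4))) - C = (-4 + (2 + (-9 + 4 - 2))²) - 1*(-2411) = (-4 + (2 - 7)²) + 2411 = (-4 + (-5)²) + 2411 = (-4 + 25) + 2411 = 21 + 2411 = 2432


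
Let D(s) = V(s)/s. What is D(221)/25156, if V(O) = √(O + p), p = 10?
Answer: √231/5559476 ≈ 2.7338e-6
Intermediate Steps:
V(O) = √(10 + O) (V(O) = √(O + 10) = √(10 + O))
D(s) = √(10 + s)/s
D(221)/25156 = (√(10 + 221)/221)/25156 = (√231/221)*(1/25156) = √231/5559476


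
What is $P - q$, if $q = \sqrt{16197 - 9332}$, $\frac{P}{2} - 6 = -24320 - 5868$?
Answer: $-60364 - \sqrt{6865} \approx -60447.0$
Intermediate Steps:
$P = -60364$ ($P = 12 + 2 \left(-24320 - 5868\right) = 12 + 2 \left(-30188\right) = 12 - 60376 = -60364$)
$q = \sqrt{6865} \approx 82.855$
$P - q = -60364 - \sqrt{6865}$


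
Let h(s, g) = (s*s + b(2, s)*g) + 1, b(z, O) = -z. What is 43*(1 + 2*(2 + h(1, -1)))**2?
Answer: 7267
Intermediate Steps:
h(s, g) = 1 + s**2 - 2*g (h(s, g) = (s*s + (-1*2)*g) + 1 = (s**2 - 2*g) + 1 = 1 + s**2 - 2*g)
43*(1 + 2*(2 + h(1, -1)))**2 = 43*(1 + 2*(2 + (1 + 1**2 - 2*(-1))))**2 = 43*(1 + 2*(2 + (1 + 1 + 2)))**2 = 43*(1 + 2*(2 + 4))**2 = 43*(1 + 2*6)**2 = 43*(1 + 12)**2 = 43*13**2 = 43*169 = 7267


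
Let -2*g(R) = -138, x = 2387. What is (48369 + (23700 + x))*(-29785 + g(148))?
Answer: -2212534496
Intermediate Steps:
g(R) = 69 (g(R) = -½*(-138) = 69)
(48369 + (23700 + x))*(-29785 + g(148)) = (48369 + (23700 + 2387))*(-29785 + 69) = (48369 + 26087)*(-29716) = 74456*(-29716) = -2212534496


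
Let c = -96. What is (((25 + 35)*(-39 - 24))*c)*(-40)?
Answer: -14515200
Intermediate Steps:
(((25 + 35)*(-39 - 24))*c)*(-40) = (((25 + 35)*(-39 - 24))*(-96))*(-40) = ((60*(-63))*(-96))*(-40) = -3780*(-96)*(-40) = 362880*(-40) = -14515200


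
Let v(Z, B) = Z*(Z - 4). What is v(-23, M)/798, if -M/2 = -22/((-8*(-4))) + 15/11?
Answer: 207/266 ≈ 0.77820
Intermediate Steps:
M = -119/88 (M = -2*(-22/((-8*(-4))) + 15/11) = -2*(-22/32 + 15*(1/11)) = -2*(-22*1/32 + 15/11) = -2*(-11/16 + 15/11) = -2*119/176 = -119/88 ≈ -1.3523)
v(Z, B) = Z*(-4 + Z)
v(-23, M)/798 = -23*(-4 - 23)/798 = -23*(-27)*(1/798) = 621*(1/798) = 207/266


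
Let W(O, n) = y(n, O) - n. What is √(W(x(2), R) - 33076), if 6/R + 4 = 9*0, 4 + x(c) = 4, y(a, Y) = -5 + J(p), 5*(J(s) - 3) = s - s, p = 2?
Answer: I*√132306/2 ≈ 181.87*I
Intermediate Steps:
J(s) = 3 (J(s) = 3 + (s - s)/5 = 3 + (⅕)*0 = 3 + 0 = 3)
y(a, Y) = -2 (y(a, Y) = -5 + 3 = -2)
x(c) = 0 (x(c) = -4 + 4 = 0)
R = -3/2 (R = 6/(-4 + 9*0) = 6/(-4 + 0) = 6/(-4) = 6*(-¼) = -3/2 ≈ -1.5000)
W(O, n) = -2 - n
√(W(x(2), R) - 33076) = √((-2 - 1*(-3/2)) - 33076) = √((-2 + 3/2) - 33076) = √(-½ - 33076) = √(-66153/2) = I*√132306/2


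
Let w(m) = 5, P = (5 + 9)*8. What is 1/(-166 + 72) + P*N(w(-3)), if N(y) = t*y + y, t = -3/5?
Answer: 21055/94 ≈ 223.99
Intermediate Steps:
t = -⅗ (t = -3*⅕ = -⅗ ≈ -0.60000)
P = 112 (P = 14*8 = 112)
N(y) = 2*y/5 (N(y) = -3*y/5 + y = 2*y/5)
1/(-166 + 72) + P*N(w(-3)) = 1/(-166 + 72) + 112*((⅖)*5) = 1/(-94) + 112*2 = -1/94 + 224 = 21055/94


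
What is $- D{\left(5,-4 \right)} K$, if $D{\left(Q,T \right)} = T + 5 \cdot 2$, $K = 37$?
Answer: $-222$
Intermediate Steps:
$D{\left(Q,T \right)} = 10 + T$ ($D{\left(Q,T \right)} = T + 10 = 10 + T$)
$- D{\left(5,-4 \right)} K = - (10 - 4) 37 = \left(-1\right) 6 \cdot 37 = \left(-6\right) 37 = -222$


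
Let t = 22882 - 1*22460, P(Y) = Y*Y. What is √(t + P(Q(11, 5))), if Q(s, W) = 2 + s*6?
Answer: 29*√6 ≈ 71.035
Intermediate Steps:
Q(s, W) = 2 + 6*s
P(Y) = Y²
t = 422 (t = 22882 - 22460 = 422)
√(t + P(Q(11, 5))) = √(422 + (2 + 6*11)²) = √(422 + (2 + 66)²) = √(422 + 68²) = √(422 + 4624) = √5046 = 29*√6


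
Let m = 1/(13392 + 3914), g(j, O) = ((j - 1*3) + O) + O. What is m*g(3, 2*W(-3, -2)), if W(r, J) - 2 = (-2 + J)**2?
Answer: 36/8653 ≈ 0.0041604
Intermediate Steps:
W(r, J) = 2 + (-2 + J)**2
g(j, O) = -3 + j + 2*O (g(j, O) = ((j - 3) + O) + O = ((-3 + j) + O) + O = (-3 + O + j) + O = -3 + j + 2*O)
m = 1/17306 ≈ 5.7783e-5
m*g(3, 2*W(-3, -2)) = (-3 + 3 + 2*(2*(2 + (-2 - 2)**2)))/17306 = (-3 + 3 + 2*(2*(2 + (-4)**2)))/17306 = (-3 + 3 + 2*(2*(2 + 16)))/17306 = (-3 + 3 + 2*(2*18))/17306 = (-3 + 3 + 2*36)/17306 = (-3 + 3 + 72)/17306 = (1/17306)*72 = 36/8653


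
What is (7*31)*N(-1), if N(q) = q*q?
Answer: 217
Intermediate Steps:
N(q) = q²
(7*31)*N(-1) = (7*31)*(-1)² = 217*1 = 217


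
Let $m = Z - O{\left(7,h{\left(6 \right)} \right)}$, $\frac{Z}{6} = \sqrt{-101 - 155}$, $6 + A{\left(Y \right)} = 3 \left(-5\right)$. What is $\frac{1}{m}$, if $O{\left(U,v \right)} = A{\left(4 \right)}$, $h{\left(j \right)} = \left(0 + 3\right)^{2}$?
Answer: $\frac{7}{3219} - \frac{32 i}{3219} \approx 0.0021746 - 0.009941 i$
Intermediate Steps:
$A{\left(Y \right)} = -21$ ($A{\left(Y \right)} = -6 + 3 \left(-5\right) = -6 - 15 = -21$)
$h{\left(j \right)} = 9$ ($h{\left(j \right)} = 3^{2} = 9$)
$O{\left(U,v \right)} = -21$
$Z = 96 i$ ($Z = 6 \sqrt{-101 - 155} = 6 \sqrt{-256} = 6 \cdot 16 i = 96 i \approx 96.0 i$)
$m = 21 + 96 i$ ($m = 96 i - -21 = 96 i + 21 = 21 + 96 i \approx 21.0 + 96.0 i$)
$\frac{1}{m} = \frac{1}{21 + 96 i} = \frac{21 - 96 i}{9657}$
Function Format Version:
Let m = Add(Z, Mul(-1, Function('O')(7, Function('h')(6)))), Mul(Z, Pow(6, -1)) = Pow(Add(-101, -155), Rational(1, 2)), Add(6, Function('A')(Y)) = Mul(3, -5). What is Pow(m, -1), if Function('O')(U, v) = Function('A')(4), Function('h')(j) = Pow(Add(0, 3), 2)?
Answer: Add(Rational(7, 3219), Mul(Rational(-32, 3219), I)) ≈ Add(0.0021746, Mul(-0.0099410, I))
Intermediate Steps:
Function('A')(Y) = -21 (Function('A')(Y) = Add(-6, Mul(3, -5)) = Add(-6, -15) = -21)
Function('h')(j) = 9 (Function('h')(j) = Pow(3, 2) = 9)
Function('O')(U, v) = -21
Z = Mul(96, I) (Z = Mul(6, Pow(Add(-101, -155), Rational(1, 2))) = Mul(6, Pow(-256, Rational(1, 2))) = Mul(6, Mul(16, I)) = Mul(96, I) ≈ Mul(96.000, I))
m = Add(21, Mul(96, I)) (m = Add(Mul(96, I), Mul(-1, -21)) = Add(Mul(96, I), 21) = Add(21, Mul(96, I)) ≈ Add(21.000, Mul(96.000, I)))
Pow(m, -1) = Pow(Add(21, Mul(96, I)), -1) = Mul(Rational(1, 9657), Add(21, Mul(-96, I)))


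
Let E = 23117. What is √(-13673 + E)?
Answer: 2*√2361 ≈ 97.180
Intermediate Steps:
√(-13673 + E) = √(-13673 + 23117) = √9444 = 2*√2361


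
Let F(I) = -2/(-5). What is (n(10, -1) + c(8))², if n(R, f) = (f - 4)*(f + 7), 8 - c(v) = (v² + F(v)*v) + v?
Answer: 236196/25 ≈ 9447.8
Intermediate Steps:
F(I) = ⅖ (F(I) = -2*(-⅕) = ⅖)
c(v) = 8 - v² - 7*v/5 (c(v) = 8 - ((v² + 2*v/5) + v) = 8 - (v² + 7*v/5) = 8 + (-v² - 7*v/5) = 8 - v² - 7*v/5)
n(R, f) = (-4 + f)*(7 + f)
(n(10, -1) + c(8))² = ((-28 + (-1)² + 3*(-1)) + (8 - 1*8² - 7/5*8))² = ((-28 + 1 - 3) + (8 - 1*64 - 56/5))² = (-30 + (8 - 64 - 56/5))² = (-30 - 336/5)² = (-486/5)² = 236196/25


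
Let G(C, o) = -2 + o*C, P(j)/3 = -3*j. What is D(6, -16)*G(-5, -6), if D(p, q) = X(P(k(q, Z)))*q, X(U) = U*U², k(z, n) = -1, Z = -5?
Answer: -326592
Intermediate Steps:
P(j) = -9*j (P(j) = 3*(-3*j) = -9*j)
X(U) = U³
G(C, o) = -2 + C*o
D(p, q) = 729*q (D(p, q) = (-9*(-1))³*q = 9³*q = 729*q)
D(6, -16)*G(-5, -6) = (729*(-16))*(-2 - 5*(-6)) = -11664*(-2 + 30) = -11664*28 = -326592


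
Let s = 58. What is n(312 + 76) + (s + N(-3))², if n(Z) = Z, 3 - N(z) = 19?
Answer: 2152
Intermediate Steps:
N(z) = -16 (N(z) = 3 - 1*19 = 3 - 19 = -16)
n(312 + 76) + (s + N(-3))² = (312 + 76) + (58 - 16)² = 388 + 42² = 388 + 1764 = 2152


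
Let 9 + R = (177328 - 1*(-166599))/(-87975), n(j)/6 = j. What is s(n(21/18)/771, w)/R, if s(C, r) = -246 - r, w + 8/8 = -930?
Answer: -3544875/66806 ≈ -53.062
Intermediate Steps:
n(j) = 6*j
w = -931 (w = -1 - 930 = -931)
R = -66806/5175 (R = -9 + (177328 - 1*(-166599))/(-87975) = -9 + (177328 + 166599)*(-1/87975) = -9 + 343927*(-1/87975) = -9 - 20231/5175 = -66806/5175 ≈ -12.909)
s(n(21/18)/771, w)/R = (-246 - 1*(-931))/(-66806/5175) = (-246 + 931)*(-5175/66806) = 685*(-5175/66806) = -3544875/66806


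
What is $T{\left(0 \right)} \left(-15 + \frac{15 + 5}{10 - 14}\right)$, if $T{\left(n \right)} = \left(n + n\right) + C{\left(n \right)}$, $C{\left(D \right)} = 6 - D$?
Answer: $-120$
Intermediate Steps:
$T{\left(n \right)} = 6 + n$ ($T{\left(n \right)} = \left(n + n\right) - \left(-6 + n\right) = 2 n - \left(-6 + n\right) = 6 + n$)
$T{\left(0 \right)} \left(-15 + \frac{15 + 5}{10 - 14}\right) = \left(6 + 0\right) \left(-15 + \frac{15 + 5}{10 - 14}\right) = 6 \left(-15 + \frac{20}{-4}\right) = 6 \left(-15 + 20 \left(- \frac{1}{4}\right)\right) = 6 \left(-15 - 5\right) = 6 \left(-20\right) = -120$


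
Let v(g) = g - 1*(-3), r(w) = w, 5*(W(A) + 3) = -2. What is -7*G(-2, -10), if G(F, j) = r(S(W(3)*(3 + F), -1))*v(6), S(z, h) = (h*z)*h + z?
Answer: 2142/5 ≈ 428.40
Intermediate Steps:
W(A) = -17/5 (W(A) = -3 + (1/5)*(-2) = -3 - 2/5 = -17/5)
S(z, h) = z + z*h**2 (S(z, h) = z*h**2 + z = z + z*h**2)
v(g) = 3 + g (v(g) = g + 3 = 3 + g)
G(F, j) = -918/5 - 306*F/5 (G(F, j) = ((-17*(3 + F)/5)*(1 + (-1)**2))*(3 + 6) = ((-51/5 - 17*F/5)*(1 + 1))*9 = ((-51/5 - 17*F/5)*2)*9 = (-102/5 - 34*F/5)*9 = -918/5 - 306*F/5)
-7*G(-2, -10) = -7*(-918/5 - 306/5*(-2)) = -7*(-918/5 + 612/5) = -7*(-306/5) = 2142/5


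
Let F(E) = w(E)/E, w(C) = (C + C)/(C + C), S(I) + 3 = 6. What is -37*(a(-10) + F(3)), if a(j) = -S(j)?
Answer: 296/3 ≈ 98.667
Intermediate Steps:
S(I) = 3 (S(I) = -3 + 6 = 3)
w(C) = 1 (w(C) = (2*C)/((2*C)) = (2*C)*(1/(2*C)) = 1)
a(j) = -3 (a(j) = -1*3 = -3)
F(E) = 1/E
-37*(a(-10) + F(3)) = -37*(-3 + 1/3) = -37*(-8/3) = 296/3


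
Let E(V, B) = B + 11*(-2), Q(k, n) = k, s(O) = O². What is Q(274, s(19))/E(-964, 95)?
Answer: 274/73 ≈ 3.7534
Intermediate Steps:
E(V, B) = -22 + B (E(V, B) = B - 22 = -22 + B)
Q(274, s(19))/E(-964, 95) = 274/(-22 + 95) = 274/73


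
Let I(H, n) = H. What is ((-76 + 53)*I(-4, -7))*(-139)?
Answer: -12788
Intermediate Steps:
((-76 + 53)*I(-4, -7))*(-139) = ((-76 + 53)*(-4))*(-139) = -23*(-4)*(-139) = 92*(-139) = -12788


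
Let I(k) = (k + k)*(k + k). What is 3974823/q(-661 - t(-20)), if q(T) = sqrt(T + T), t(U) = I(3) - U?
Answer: -1324941*I*sqrt(1434)/478 ≈ -1.0496e+5*I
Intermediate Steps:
I(k) = 4*k**2 (I(k) = (2*k)*(2*k) = 4*k**2)
t(U) = 36 - U (t(U) = 4*3**2 - U = 4*9 - U = 36 - U)
q(T) = sqrt(2)*sqrt(T) (q(T) = sqrt(2*T) = sqrt(2)*sqrt(T))
3974823/q(-661 - t(-20)) = 3974823/((sqrt(2)*sqrt(-661 - (36 - 1*(-20))))) = 3974823/((sqrt(2)*sqrt(-661 - (36 + 20)))) = 3974823/((sqrt(2)*sqrt(-661 - 1*56))) = 3974823/((sqrt(2)*sqrt(-661 - 56))) = 3974823/((sqrt(2)*sqrt(-717))) = 3974823/((sqrt(2)*(I*sqrt(717)))) = 3974823/((I*sqrt(1434))) = 3974823*(-I*sqrt(1434)/1434) = -1324941*I*sqrt(1434)/478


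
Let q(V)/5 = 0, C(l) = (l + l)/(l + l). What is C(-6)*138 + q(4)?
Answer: 138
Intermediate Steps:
C(l) = 1 (C(l) = (2*l)/((2*l)) = (2*l)*(1/(2*l)) = 1)
q(V) = 0 (q(V) = 5*0 = 0)
C(-6)*138 + q(4) = 1*138 + 0 = 138 + 0 = 138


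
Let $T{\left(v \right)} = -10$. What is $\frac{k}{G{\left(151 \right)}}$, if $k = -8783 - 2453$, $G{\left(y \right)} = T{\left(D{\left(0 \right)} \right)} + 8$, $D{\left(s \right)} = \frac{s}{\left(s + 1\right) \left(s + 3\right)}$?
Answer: $5618$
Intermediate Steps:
$D{\left(s \right)} = \frac{s}{\left(1 + s\right) \left(3 + s\right)}$
$G{\left(y \right)} = -2$ ($G{\left(y \right)} = -10 + 8 = -2$)
$k = -11236$ ($k = -8783 - 2453 = -11236$)
$\frac{k}{G{\left(151 \right)}} = - \frac{11236}{-2} = \left(-11236\right) \left(- \frac{1}{2}\right) = 5618$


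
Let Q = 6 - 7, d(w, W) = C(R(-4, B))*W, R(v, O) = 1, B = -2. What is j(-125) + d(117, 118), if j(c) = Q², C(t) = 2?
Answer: 237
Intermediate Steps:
d(w, W) = 2*W
Q = -1
j(c) = 1 (j(c) = (-1)² = 1)
j(-125) + d(117, 118) = 1 + 2*118 = 1 + 236 = 237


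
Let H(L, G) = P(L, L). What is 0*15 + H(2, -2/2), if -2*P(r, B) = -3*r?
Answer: 3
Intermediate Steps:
P(r, B) = 3*r/2 (P(r, B) = -(-3)*r/2 = 3*r/2)
H(L, G) = 3*L/2
0*15 + H(2, -2/2) = 0*15 + (3/2)*2 = 0 + 3 = 3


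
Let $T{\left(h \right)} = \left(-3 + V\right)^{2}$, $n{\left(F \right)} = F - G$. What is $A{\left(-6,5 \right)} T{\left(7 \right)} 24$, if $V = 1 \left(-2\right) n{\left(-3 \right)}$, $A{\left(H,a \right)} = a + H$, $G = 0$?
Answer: $-216$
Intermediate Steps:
$n{\left(F \right)} = F$ ($n{\left(F \right)} = F - 0 = F + 0 = F$)
$A{\left(H,a \right)} = H + a$
$V = 6$ ($V = 1 \left(-2\right) \left(-3\right) = \left(-2\right) \left(-3\right) = 6$)
$T{\left(h \right)} = 9$ ($T{\left(h \right)} = \left(-3 + 6\right)^{2} = 3^{2} = 9$)
$A{\left(-6,5 \right)} T{\left(7 \right)} 24 = \left(-6 + 5\right) 9 \cdot 24 = \left(-1\right) 9 \cdot 24 = \left(-9\right) 24 = -216$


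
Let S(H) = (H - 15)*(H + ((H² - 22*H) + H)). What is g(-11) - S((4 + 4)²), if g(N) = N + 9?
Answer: -137986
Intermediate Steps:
g(N) = 9 + N
S(H) = (-15 + H)*(H² - 20*H) (S(H) = (-15 + H)*(H + (H² - 21*H)) = (-15 + H)*(H² - 20*H))
g(-11) - S((4 + 4)²) = (9 - 11) - (4 + 4)²*(300 + ((4 + 4)²)² - 35*(4 + 4)²) = -2 - 8²*(300 + (8²)² - 35*8²) = -2 - 64*(300 + 64² - 35*64) = -2 - 64*(300 + 4096 - 2240) = -2 - 64*2156 = -2 - 1*137984 = -2 - 137984 = -137986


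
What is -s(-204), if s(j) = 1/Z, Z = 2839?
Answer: -1/2839 ≈ -0.00035224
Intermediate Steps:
s(j) = 1/2839
-s(-204) = -1*1/2839 = -1/2839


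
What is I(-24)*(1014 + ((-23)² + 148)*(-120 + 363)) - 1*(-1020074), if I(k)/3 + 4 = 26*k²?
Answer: 7435740974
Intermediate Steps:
I(k) = -12 + 78*k² (I(k) = -12 + 3*(26*k²) = -12 + 78*k²)
I(-24)*(1014 + ((-23)² + 148)*(-120 + 363)) - 1*(-1020074) = (-12 + 78*(-24)²)*(1014 + ((-23)² + 148)*(-120 + 363)) - 1*(-1020074) = (-12 + 78*576)*(1014 + (529 + 148)*243) + 1020074 = (-12 + 44928)*(1014 + 677*243) + 1020074 = 44916*(1014 + 164511) + 1020074 = 44916*165525 + 1020074 = 7434720900 + 1020074 = 7435740974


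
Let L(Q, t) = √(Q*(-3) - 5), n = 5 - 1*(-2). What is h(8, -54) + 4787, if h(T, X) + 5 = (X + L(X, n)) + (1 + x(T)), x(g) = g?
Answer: 4737 + √157 ≈ 4749.5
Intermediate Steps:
n = 7 (n = 5 + 2 = 7)
L(Q, t) = √(-5 - 3*Q) (L(Q, t) = √(-3*Q - 5) = √(-5 - 3*Q))
h(T, X) = -4 + T + X + √(-5 - 3*X) (h(T, X) = -5 + ((X + √(-5 - 3*X)) + (1 + T)) = -5 + (1 + T + X + √(-5 - 3*X)) = -4 + T + X + √(-5 - 3*X))
h(8, -54) + 4787 = (-4 + 8 - 54 + √(-5 - 3*(-54))) + 4787 = (-4 + 8 - 54 + √(-5 + 162)) + 4787 = (-4 + 8 - 54 + √157) + 4787 = (-50 + √157) + 4787 = 4737 + √157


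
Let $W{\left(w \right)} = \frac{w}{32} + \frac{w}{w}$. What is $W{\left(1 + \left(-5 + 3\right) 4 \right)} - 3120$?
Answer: $- \frac{99815}{32} \approx -3119.2$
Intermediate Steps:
$W{\left(w \right)} = 1 + \frac{w}{32}$ ($W{\left(w \right)} = w \frac{1}{32} + 1 = \frac{w}{32} + 1 = 1 + \frac{w}{32}$)
$W{\left(1 + \left(-5 + 3\right) 4 \right)} - 3120 = \left(1 + \frac{1 + \left(-5 + 3\right) 4}{32}\right) - 3120 = \left(1 + \frac{1 - 8}{32}\right) - 3120 = \left(1 + \frac{1}{32} \left(-7\right)\right) - 3120 = \left(1 - \frac{7}{32}\right) - 3120 = \frac{25}{32} - 3120 = - \frac{99815}{32}$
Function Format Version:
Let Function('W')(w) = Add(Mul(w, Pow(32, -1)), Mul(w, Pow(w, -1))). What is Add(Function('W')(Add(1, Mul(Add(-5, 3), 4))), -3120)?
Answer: Rational(-99815, 32) ≈ -3119.2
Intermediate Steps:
Function('W')(w) = Add(1, Mul(Rational(1, 32), w)) (Function('W')(w) = Add(Mul(w, Rational(1, 32)), 1) = Add(Mul(Rational(1, 32), w), 1) = Add(1, Mul(Rational(1, 32), w)))
Add(Function('W')(Add(1, Mul(Add(-5, 3), 4))), -3120) = Add(Add(1, Mul(Rational(1, 32), Add(1, Mul(Add(-5, 3), 4)))), -3120) = Add(Add(1, Mul(Rational(1, 32), Add(1, Mul(-2, 4)))), -3120) = Add(Add(1, Mul(Rational(1, 32), Add(1, -8))), -3120) = Add(Add(1, Mul(Rational(1, 32), -7)), -3120) = Add(Add(1, Rational(-7, 32)), -3120) = Add(Rational(25, 32), -3120) = Rational(-99815, 32)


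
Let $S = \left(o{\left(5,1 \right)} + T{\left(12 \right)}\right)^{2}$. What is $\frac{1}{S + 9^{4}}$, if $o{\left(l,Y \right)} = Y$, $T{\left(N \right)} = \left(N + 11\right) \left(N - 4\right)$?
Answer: $\frac{1}{40786} \approx 2.4518 \cdot 10^{-5}$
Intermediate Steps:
$T{\left(N \right)} = \left(-4 + N\right) \left(11 + N\right)$ ($T{\left(N \right)} = \left(11 + N\right) \left(-4 + N\right) = \left(-4 + N\right) \left(11 + N\right)$)
$S = 34225$ ($S = \left(1 + \left(-44 + 12^{2} + 7 \cdot 12\right)\right)^{2} = \left(1 + \left(-44 + 144 + 84\right)\right)^{2} = \left(1 + 184\right)^{2} = 185^{2} = 34225$)
$\frac{1}{S + 9^{4}} = \frac{1}{34225 + 9^{4}} = \frac{1}{34225 + 6561} = \frac{1}{40786}$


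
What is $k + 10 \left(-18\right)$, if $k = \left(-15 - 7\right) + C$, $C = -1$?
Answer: $-203$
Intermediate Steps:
$k = -23$ ($k = \left(-15 - 7\right) - 1 = -22 - 1 = -23$)
$k + 10 \left(-18\right) = -23 + 10 \left(-18\right) = -23 - 180 = -203$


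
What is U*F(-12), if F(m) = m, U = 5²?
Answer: -300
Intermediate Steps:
U = 25
U*F(-12) = 25*(-12) = -300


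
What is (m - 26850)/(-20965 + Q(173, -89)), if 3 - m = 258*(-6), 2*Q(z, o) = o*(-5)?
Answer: 50598/41485 ≈ 1.2197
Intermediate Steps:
Q(z, o) = -5*o/2 (Q(z, o) = (o*(-5))/2 = (-5*o)/2 = -5*o/2)
m = 1551 (m = 3 - 258*(-6) = 3 - 1*(-1548) = 3 + 1548 = 1551)
(m - 26850)/(-20965 + Q(173, -89)) = (1551 - 26850)/(-20965 - 5/2*(-89)) = -25299/(-20965 + 445/2) = -25299/(-41485/2) = -25299*(-2/41485) = 50598/41485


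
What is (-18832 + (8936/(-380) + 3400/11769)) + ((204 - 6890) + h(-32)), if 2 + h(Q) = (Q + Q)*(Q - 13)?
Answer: -25338734146/1118055 ≈ -22663.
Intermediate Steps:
h(Q) = -2 + 2*Q*(-13 + Q) (h(Q) = -2 + (Q + Q)*(Q - 13) = -2 + (2*Q)*(-13 + Q) = -2 + 2*Q*(-13 + Q))
(-18832 + (8936/(-380) + 3400/11769)) + ((204 - 6890) + h(-32)) = (-18832 + (8936/(-380) + 3400/11769)) + ((204 - 6890) + (-2 - 26*(-32) + 2*(-32)²)) = (-18832 + (8936*(-1/380) + 3400*(1/11769))) + (-6686 + (-2 + 832 + 2*1024)) = (-18832 + (-2234/95 + 3400/11769)) + (-6686 + (-2 + 832 + 2048)) = (-18832 - 25968946/1118055) + (-6686 + 2878) = -21081180706/1118055 - 3808 = -25338734146/1118055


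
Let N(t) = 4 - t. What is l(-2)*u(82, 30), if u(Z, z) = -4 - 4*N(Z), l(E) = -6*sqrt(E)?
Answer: -1848*I*sqrt(2) ≈ -2613.5*I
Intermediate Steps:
u(Z, z) = -20 + 4*Z (u(Z, z) = -4 - 4*(4 - Z) = -4 + (-16 + 4*Z) = -20 + 4*Z)
l(-2)*u(82, 30) = (-6*I*sqrt(2))*(-20 + 4*82) = (-6*I*sqrt(2))*(-20 + 328) = -6*I*sqrt(2)*308 = -1848*I*sqrt(2)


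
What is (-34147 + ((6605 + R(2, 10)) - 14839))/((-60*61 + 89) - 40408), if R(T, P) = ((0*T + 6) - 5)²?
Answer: 3260/3383 ≈ 0.96364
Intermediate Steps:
R(T, P) = 1 (R(T, P) = ((0 + 6) - 5)² = (6 - 5)² = 1² = 1)
(-34147 + ((6605 + R(2, 10)) - 14839))/((-60*61 + 89) - 40408) = (-34147 + ((6605 + 1) - 14839))/((-60*61 + 89) - 40408) = (-34147 + (6606 - 14839))/((-3660 + 89) - 40408) = (-34147 - 8233)/(-3571 - 40408) = -42380/(-43979) = -42380*(-1/43979) = 3260/3383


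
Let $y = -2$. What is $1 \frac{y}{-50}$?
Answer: $\frac{1}{25} \approx 0.04$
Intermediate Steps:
$1 \frac{y}{-50} = 1 \left(- \frac{2}{-50}\right) = 1 \left(\left(-2\right) \left(- \frac{1}{50}\right)\right) = 1 \cdot \frac{1}{25} = \frac{1}{25}$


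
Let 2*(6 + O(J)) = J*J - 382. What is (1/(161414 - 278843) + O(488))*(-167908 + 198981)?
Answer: 433759577777302/117429 ≈ 3.6938e+9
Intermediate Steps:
O(J) = -197 + J²/2 (O(J) = -6 + (J*J - 382)/2 = -6 + (J² - 382)/2 = -6 + (-382 + J²)/2 = -6 + (-191 + J²/2) = -197 + J²/2)
(1/(161414 - 278843) + O(488))*(-167908 + 198981) = (1/(161414 - 278843) + (-197 + (½)*488²))*(-167908 + 198981) = (1/(-117429) + (-197 + (½)*238144))*31073 = (-1/117429 + (-197 + 119072))*31073 = (-1/117429 + 118875)*31073 = (13959372374/117429)*31073 = 433759577777302/117429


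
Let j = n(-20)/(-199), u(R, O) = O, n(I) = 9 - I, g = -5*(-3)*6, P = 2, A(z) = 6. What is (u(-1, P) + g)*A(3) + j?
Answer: 109819/199 ≈ 551.85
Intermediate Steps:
g = 90 (g = 15*6 = 90)
j = -29/199 (j = (9 - 1*(-20))/(-199) = (9 + 20)*(-1/199) = 29*(-1/199) = -29/199 ≈ -0.14573)
(u(-1, P) + g)*A(3) + j = (2 + 90)*6 - 29/199 = 92*6 - 29/199 = 552 - 29/199 = 109819/199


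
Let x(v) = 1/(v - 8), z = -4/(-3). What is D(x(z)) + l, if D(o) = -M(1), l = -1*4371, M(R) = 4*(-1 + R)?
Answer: -4371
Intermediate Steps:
M(R) = -4 + 4*R
z = 4/3 (z = -4*(-⅓) = 4/3 ≈ 1.3333)
l = -4371
x(v) = 1/(-8 + v)
D(o) = 0 (D(o) = -(-4 + 4*1) = -(-4 + 4) = -1*0 = 0)
D(x(z)) + l = 0 - 4371 = -4371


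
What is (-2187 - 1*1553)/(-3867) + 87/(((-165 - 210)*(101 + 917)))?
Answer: 475802857/492075750 ≈ 0.96693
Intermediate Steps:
(-2187 - 1*1553)/(-3867) + 87/(((-165 - 210)*(101 + 917))) = (-2187 - 1553)*(-1/3867) + 87/((-375*1018)) = -3740*(-1/3867) + 87/(-381750) = 3740/3867 + 87*(-1/381750) = 3740/3867 - 29/127250 = 475802857/492075750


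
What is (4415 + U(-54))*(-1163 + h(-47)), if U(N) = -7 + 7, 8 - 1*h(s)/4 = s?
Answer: -4163345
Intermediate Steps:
h(s) = 32 - 4*s
U(N) = 0
(4415 + U(-54))*(-1163 + h(-47)) = (4415 + 0)*(-1163 + (32 - 4*(-47))) = 4415*(-1163 + (32 + 188)) = 4415*(-1163 + 220) = 4415*(-943) = -4163345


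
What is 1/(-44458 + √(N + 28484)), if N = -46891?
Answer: -44458/1976532171 - I*√18407/1976532171 ≈ -2.2493e-5 - 6.8642e-8*I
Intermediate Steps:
1/(-44458 + √(N + 28484)) = 1/(-44458 + √(-46891 + 28484)) = 1/(-44458 + √(-18407)) = 1/(-44458 + I*√18407)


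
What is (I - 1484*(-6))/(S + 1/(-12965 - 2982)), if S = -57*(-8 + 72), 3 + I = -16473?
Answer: 120750684/58174657 ≈ 2.0757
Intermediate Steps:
I = -16476 (I = -3 - 16473 = -16476)
S = -3648 (S = -57*64 = -3648)
(I - 1484*(-6))/(S + 1/(-12965 - 2982)) = (-16476 - 1484*(-6))/(-3648 + 1/(-12965 - 2982)) = (-16476 + 8904)/(-3648 + 1/(-15947)) = -7572/(-3648 - 1/15947) = -7572/(-58174657/15947) = -7572*(-15947/58174657) = 120750684/58174657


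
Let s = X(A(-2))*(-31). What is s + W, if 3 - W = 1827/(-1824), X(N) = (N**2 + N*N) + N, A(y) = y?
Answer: -110655/608 ≈ -182.00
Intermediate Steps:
X(N) = N + 2*N**2 (X(N) = (N**2 + N**2) + N = 2*N**2 + N = N + 2*N**2)
W = 2433/608 (W = 3 - 1827/(-1824) = 3 - 1827*(-1)/1824 = 3 - 1*(-609/608) = 3 + 609/608 = 2433/608 ≈ 4.0016)
s = -186 (s = -2*(1 + 2*(-2))*(-31) = -2*(1 - 4)*(-31) = -2*(-3)*(-31) = 6*(-31) = -186)
s + W = -186 + 2433/608 = -110655/608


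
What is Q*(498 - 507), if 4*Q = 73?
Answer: -657/4 ≈ -164.25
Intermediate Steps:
Q = 73/4 (Q = (¼)*73 = 73/4 ≈ 18.250)
Q*(498 - 507) = 73*(498 - 507)/4 = (73/4)*(-9) = -657/4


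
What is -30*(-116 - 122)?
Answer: 7140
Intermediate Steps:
-30*(-116 - 122) = -30*(-238) = 7140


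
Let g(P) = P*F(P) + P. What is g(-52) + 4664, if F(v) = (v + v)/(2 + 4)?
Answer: 16540/3 ≈ 5513.3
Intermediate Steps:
F(v) = v/3 (F(v) = (2*v)/6 = (2*v)*(⅙) = v/3)
g(P) = P + P²/3 (g(P) = P*(P/3) + P = P²/3 + P = P + P²/3)
g(-52) + 4664 = (⅓)*(-52)*(3 - 52) + 4664 = (⅓)*(-52)*(-49) + 4664 = 2548/3 + 4664 = 16540/3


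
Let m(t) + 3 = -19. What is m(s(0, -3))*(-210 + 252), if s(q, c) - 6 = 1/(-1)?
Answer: -924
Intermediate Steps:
s(q, c) = 5 (s(q, c) = 6 + 1/(-1) = 6 - 1 = 5)
m(t) = -22 (m(t) = -3 - 19 = -22)
m(s(0, -3))*(-210 + 252) = -22*(-210 + 252) = -22*42 = -924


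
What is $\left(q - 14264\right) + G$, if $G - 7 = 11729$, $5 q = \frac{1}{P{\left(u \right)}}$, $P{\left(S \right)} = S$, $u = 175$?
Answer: $- \frac{2211999}{875} \approx -2528.0$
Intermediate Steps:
$q = \frac{1}{875}$ ($q = \frac{1}{5 \cdot 175} = \frac{1}{5} \cdot \frac{1}{175} = \frac{1}{875} \approx 0.0011429$)
$G = 11736$ ($G = 7 + 11729 = 11736$)
$\left(q - 14264\right) + G = \left(\frac{1}{875} - 14264\right) + 11736 = - \frac{12480999}{875} + 11736 = - \frac{2211999}{875}$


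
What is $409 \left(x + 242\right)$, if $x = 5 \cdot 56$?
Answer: $213498$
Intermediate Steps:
$x = 280$
$409 \left(x + 242\right) = 409 \left(280 + 242\right) = 409 \cdot 522 = 213498$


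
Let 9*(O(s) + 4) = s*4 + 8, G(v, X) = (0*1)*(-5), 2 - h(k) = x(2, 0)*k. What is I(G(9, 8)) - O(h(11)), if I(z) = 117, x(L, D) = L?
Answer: 129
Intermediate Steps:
h(k) = 2 - 2*k
G(v, X) = 0 (G(v, X) = 0*(-5) = 0)
O(s) = -28/9 + 4*s/9 (O(s) = -4 + (s*4 + 8)/9 = -4 + (4*s + 8)/9 = -4 + (8 + 4*s)/9 = -4 + (8/9 + 4*s/9) = -28/9 + 4*s/9)
I(G(9, 8)) - O(h(11)) = 117 - (-28/9 + 4*(2 - 2*11)/9) = 117 - (-28/9 + 4*(2 - 22)/9) = 117 - (-28/9 + (4/9)*(-20)) = 117 - (-28/9 - 80/9) = 117 - 1*(-12) = 117 + 12 = 129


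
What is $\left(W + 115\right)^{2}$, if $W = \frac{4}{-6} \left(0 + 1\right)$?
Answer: $\frac{117649}{9} \approx 13072.0$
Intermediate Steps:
$W = - \frac{2}{3}$ ($W = 4 \left(- \frac{1}{6}\right) 1 = \left(- \frac{2}{3}\right) 1 = - \frac{2}{3} \approx -0.66667$)
$\left(W + 115\right)^{2} = \left(- \frac{2}{3} + 115\right)^{2} = \left(\frac{343}{3}\right)^{2} = \frac{117649}{9}$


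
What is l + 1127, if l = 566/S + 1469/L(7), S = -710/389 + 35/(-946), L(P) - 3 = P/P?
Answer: 3262750259/2741100 ≈ 1190.3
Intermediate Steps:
L(P) = 4 (L(P) = 3 + P/P = 3 + 1 = 4)
S = -685275/367994 (S = -710*1/389 + 35*(-1/946) = -710/389 - 35/946 = -685275/367994 ≈ -1.8622)
l = 173530559/2741100 (l = 566/(-685275/367994) + 1469/4 = 566*(-367994/685275) + 1469*(¼) = -208284604/685275 + 1469/4 = 173530559/2741100 ≈ 63.307)
l + 1127 = 173530559/2741100 + 1127 = 3262750259/2741100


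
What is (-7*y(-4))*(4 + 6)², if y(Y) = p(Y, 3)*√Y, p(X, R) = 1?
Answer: -1400*I ≈ -1400.0*I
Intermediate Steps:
y(Y) = √Y (y(Y) = 1*√Y = √Y)
(-7*y(-4))*(4 + 6)² = (-14*I)*(4 + 6)² = -14*I*10² = -14*I*100 = -1400*I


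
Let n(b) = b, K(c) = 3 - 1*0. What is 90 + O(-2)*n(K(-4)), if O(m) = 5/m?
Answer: 165/2 ≈ 82.500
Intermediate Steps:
K(c) = 3 (K(c) = 3 + 0 = 3)
90 + O(-2)*n(K(-4)) = 90 + (5/(-2))*3 = 90 + (5*(-½))*3 = 90 - 5/2*3 = 90 - 15/2 = 165/2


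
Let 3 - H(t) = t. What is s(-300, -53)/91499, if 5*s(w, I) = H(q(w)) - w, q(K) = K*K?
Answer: -89697/457495 ≈ -0.19606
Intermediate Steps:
q(K) = K²
H(t) = 3 - t
s(w, I) = ⅗ - w/5 - w²/5 (s(w, I) = ((3 - w²) - w)/5 = (3 - w - w²)/5 = ⅗ - w/5 - w²/5)
s(-300, -53)/91499 = (⅗ - ⅕*(-300) - ⅕*(-300)²)/91499 = (⅗ + 60 - ⅕*90000)*(1/91499) = (⅗ + 60 - 18000)*(1/91499) = -89697/5*1/91499 = -89697/457495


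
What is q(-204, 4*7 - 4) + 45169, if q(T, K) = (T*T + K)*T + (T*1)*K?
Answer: -8454287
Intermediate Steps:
q(T, K) = K*T + T*(K + T²) (q(T, K) = (T² + K)*T + T*K = (K + T²)*T + K*T = T*(K + T²) + K*T = K*T + T*(K + T²))
q(-204, 4*7 - 4) + 45169 = -204*((-204)² + 2*(4*7 - 4)) + 45169 = -204*(41616 + 2*(28 - 4)) + 45169 = -204*(41616 + 2*24) + 45169 = -204*(41616 + 48) + 45169 = -204*41664 + 45169 = -8499456 + 45169 = -8454287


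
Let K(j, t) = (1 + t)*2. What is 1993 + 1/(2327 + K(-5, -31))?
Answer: 4518132/2267 ≈ 1993.0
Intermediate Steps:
K(j, t) = 2 + 2*t
1993 + 1/(2327 + K(-5, -31)) = 1993 + 1/(2327 + (2 + 2*(-31))) = 1993 + 1/(2327 + (2 - 62)) = 1993 + 1/(2327 - 60) = 1993 + 1/2267 = 4518132/2267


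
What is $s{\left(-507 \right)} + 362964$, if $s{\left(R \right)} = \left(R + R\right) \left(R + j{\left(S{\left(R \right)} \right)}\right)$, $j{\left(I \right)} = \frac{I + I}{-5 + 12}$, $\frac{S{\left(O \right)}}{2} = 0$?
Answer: $877062$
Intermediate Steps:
$S{\left(O \right)} = 0$ ($S{\left(O \right)} = 2 \cdot 0 = 0$)
$j{\left(I \right)} = \frac{2 I}{7}$
$s{\left(R \right)} = 2 R^{2}$ ($s{\left(R \right)} = \left(R + R\right) \left(R + \frac{2}{7} \cdot 0\right) = 2 R \left(R + 0\right) = 2 R R = 2 R^{2}$)
$s{\left(-507 \right)} + 362964 = 2 \left(-507\right)^{2} + 362964 = 2 \cdot 257049 + 362964 = 514098 + 362964 = 877062$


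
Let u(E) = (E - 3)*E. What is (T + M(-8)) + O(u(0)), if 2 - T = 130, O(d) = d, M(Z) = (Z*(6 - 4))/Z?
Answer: -126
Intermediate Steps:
u(E) = E*(-3 + E) (u(E) = (-3 + E)*E = E*(-3 + E))
M(Z) = 2 (M(Z) = (Z*2)/Z = (2*Z)/Z = 2)
T = -128 (T = 2 - 1*130 = 2 - 130 = -128)
(T + M(-8)) + O(u(0)) = (-128 + 2) + 0*(-3 + 0) = -126 + 0*(-3) = -126 + 0 = -126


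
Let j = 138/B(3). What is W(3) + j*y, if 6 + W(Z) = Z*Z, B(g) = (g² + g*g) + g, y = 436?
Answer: 20077/7 ≈ 2868.1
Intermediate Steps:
B(g) = g + 2*g² (B(g) = (g² + g²) + g = 2*g² + g = g + 2*g²)
j = 46/7 (j = 138/((3*(1 + 2*3))) = 138/((3*(1 + 6))) = 138/((3*7)) = 138/21 = 138*(1/21) = 46/7 ≈ 6.5714)
W(Z) = -6 + Z² (W(Z) = -6 + Z*Z = -6 + Z²)
W(3) + j*y = (-6 + 3²) + (46/7)*436 = (-6 + 9) + 20056/7 = 3 + 20056/7 = 20077/7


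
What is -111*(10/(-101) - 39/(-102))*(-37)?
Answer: 3996111/3434 ≈ 1163.7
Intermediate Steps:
-111*(10/(-101) - 39/(-102))*(-37) = -111*(10*(-1/101) - 39*(-1/102))*(-37) = -111*(-10/101 + 13/34)*(-37) = -111*973/3434*(-37) = -108003/3434*(-37) = 3996111/3434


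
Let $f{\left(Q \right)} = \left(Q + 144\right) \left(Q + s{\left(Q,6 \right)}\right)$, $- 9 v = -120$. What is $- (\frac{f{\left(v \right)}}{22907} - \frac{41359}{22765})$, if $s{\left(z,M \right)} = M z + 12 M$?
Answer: $\frac{3197135837}{4693300695} \approx 0.68121$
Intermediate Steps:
$v = \frac{40}{3}$ ($v = \left(- \frac{1}{9}\right) \left(-120\right) = \frac{40}{3} \approx 13.333$)
$s{\left(z,M \right)} = 12 M + M z$
$f{\left(Q \right)} = \left(72 + 7 Q\right) \left(144 + Q\right)$ ($f{\left(Q \right)} = \left(Q + 144\right) \left(Q + 6 \left(12 + Q\right)\right) = \left(144 + Q\right) \left(Q + \left(72 + 6 Q\right)\right) = \left(144 + Q\right) \left(72 + 7 Q\right) = \left(72 + 7 Q\right) \left(144 + Q\right)$)
$- (\frac{f{\left(v \right)}}{22907} - \frac{41359}{22765}) = - (\frac{10368 + 7 \left(\frac{40}{3}\right)^{2} + 1080 \cdot \frac{40}{3}}{22907} - \frac{41359}{22765}) = - (\left(10368 + 7 \cdot \frac{1600}{9} + 14400\right) \frac{1}{22907} - \frac{41359}{22765}) = - (\left(10368 + \frac{11200}{9} + 14400\right) \frac{1}{22907} - \frac{41359}{22765}) = - (\frac{234112}{9} \cdot \frac{1}{22907} - \frac{41359}{22765}) = - (\frac{234112}{206163} - \frac{41359}{22765}) = \left(-1\right) \left(- \frac{3197135837}{4693300695}\right) = \frac{3197135837}{4693300695}$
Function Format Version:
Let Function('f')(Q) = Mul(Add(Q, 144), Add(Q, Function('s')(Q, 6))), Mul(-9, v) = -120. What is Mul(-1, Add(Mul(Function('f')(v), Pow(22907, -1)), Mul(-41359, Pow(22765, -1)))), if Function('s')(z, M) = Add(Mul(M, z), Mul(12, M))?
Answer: Rational(3197135837, 4693300695) ≈ 0.68121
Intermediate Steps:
v = Rational(40, 3) (v = Mul(Rational(-1, 9), -120) = Rational(40, 3) ≈ 13.333)
Function('s')(z, M) = Add(Mul(12, M), Mul(M, z))
Function('f')(Q) = Mul(Add(72, Mul(7, Q)), Add(144, Q)) (Function('f')(Q) = Mul(Add(Q, 144), Add(Q, Mul(6, Add(12, Q)))) = Mul(Add(144, Q), Add(Q, Add(72, Mul(6, Q)))) = Mul(Add(144, Q), Add(72, Mul(7, Q))) = Mul(Add(72, Mul(7, Q)), Add(144, Q)))
Mul(-1, Add(Mul(Function('f')(v), Pow(22907, -1)), Mul(-41359, Pow(22765, -1)))) = Mul(-1, Add(Mul(Add(10368, Mul(7, Pow(Rational(40, 3), 2)), Mul(1080, Rational(40, 3))), Pow(22907, -1)), Mul(-41359, Pow(22765, -1)))) = Mul(-1, Add(Mul(Add(10368, Mul(7, Rational(1600, 9)), 14400), Rational(1, 22907)), Mul(-41359, Rational(1, 22765)))) = Mul(-1, Add(Mul(Add(10368, Rational(11200, 9), 14400), Rational(1, 22907)), Rational(-41359, 22765))) = Mul(-1, Add(Mul(Rational(234112, 9), Rational(1, 22907)), Rational(-41359, 22765))) = Mul(-1, Add(Rational(234112, 206163), Rational(-41359, 22765))) = Mul(-1, Rational(-3197135837, 4693300695)) = Rational(3197135837, 4693300695)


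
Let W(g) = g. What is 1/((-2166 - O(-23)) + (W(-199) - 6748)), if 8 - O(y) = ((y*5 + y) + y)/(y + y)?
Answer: -2/18235 ≈ -0.00010968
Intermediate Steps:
O(y) = 9/2 (O(y) = 8 - ((y*5 + y) + y)/(y + y) = 8 - ((5*y + y) + y)/(2*y) = 8 - (6*y + y)*1/(2*y) = 8 - 7*y*1/(2*y) = 8 - 1*7/2 = 8 - 7/2 = 9/2)
1/((-2166 - O(-23)) + (W(-199) - 6748)) = 1/((-2166 - 1*9/2) + (-199 - 6748)) = 1/((-2166 - 9/2) - 6947) = 1/(-4341/2 - 6947) = 1/(-18235/2) = -2/18235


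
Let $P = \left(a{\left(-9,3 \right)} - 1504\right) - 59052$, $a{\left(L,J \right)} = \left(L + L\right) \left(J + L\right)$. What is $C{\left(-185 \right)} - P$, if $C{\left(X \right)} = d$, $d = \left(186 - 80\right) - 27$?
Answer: $60527$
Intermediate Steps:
$a{\left(L,J \right)} = 2 L \left(J + L\right)$
$d = 79$ ($d = \left(186 - 80\right) - 27 = 106 - 27 = 79$)
$C{\left(X \right)} = 79$
$P = -60448$ ($P = \left(2 \left(-9\right) \left(3 - 9\right) - 1504\right) - 59052 = \left(2 \left(-9\right) \left(-6\right) - 1504\right) - 59052 = \left(108 - 1504\right) - 59052 = -1396 - 59052 = -60448$)
$C{\left(-185 \right)} - P = 79 - -60448 = 79 + 60448 = 60527$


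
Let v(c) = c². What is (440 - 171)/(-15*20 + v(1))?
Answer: -269/299 ≈ -0.89967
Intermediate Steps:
(440 - 171)/(-15*20 + v(1)) = (440 - 171)/(-15*20 + 1²) = 269/(-300 + 1) = 269/(-299) = 269*(-1/299) = -269/299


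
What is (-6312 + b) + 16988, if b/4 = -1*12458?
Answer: -39156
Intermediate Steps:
b = -49832 (b = 4*(-1*12458) = 4*(-12458) = -49832)
(-6312 + b) + 16988 = (-6312 - 49832) + 16988 = -56144 + 16988 = -39156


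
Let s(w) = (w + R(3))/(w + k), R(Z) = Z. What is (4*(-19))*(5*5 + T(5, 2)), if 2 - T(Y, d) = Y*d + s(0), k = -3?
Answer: -1368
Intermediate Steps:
s(w) = (3 + w)/(-3 + w) (s(w) = (w + 3)/(w - 3) = (3 + w)/(-3 + w))
T(Y, d) = 3 - Y*d (T(Y, d) = 2 - (Y*d + (3 + 0)/(-3 + 0)) = 2 - (Y*d + 3/(-3)) = 2 - (Y*d - ⅓*3) = 2 - (Y*d - 1) = 2 - (-1 + Y*d) = 2 + (1 - Y*d) = 3 - Y*d)
(4*(-19))*(5*5 + T(5, 2)) = (4*(-19))*(5*5 + (3 - 1*5*2)) = -76*(25 + (3 - 10)) = -76*(25 - 7) = -76*18 = -1368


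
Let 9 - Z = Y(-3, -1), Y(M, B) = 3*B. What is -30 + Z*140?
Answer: 1650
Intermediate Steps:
Z = 12 (Z = 9 - 3*(-1) = 9 - 1*(-3) = 9 + 3 = 12)
-30 + Z*140 = -30 + 12*140 = -30 + 1680 = 1650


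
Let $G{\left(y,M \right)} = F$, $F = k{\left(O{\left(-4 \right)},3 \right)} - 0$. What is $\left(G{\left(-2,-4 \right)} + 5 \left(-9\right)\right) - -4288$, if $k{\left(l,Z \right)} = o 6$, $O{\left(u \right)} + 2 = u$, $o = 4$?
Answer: $4267$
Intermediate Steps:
$O{\left(u \right)} = -2 + u$
$k{\left(l,Z \right)} = 24$ ($k{\left(l,Z \right)} = 4 \cdot 6 = 24$)
$F = 24$ ($F = 24 - 0 = 24 + 0 = 24$)
$G{\left(y,M \right)} = 24$
$\left(G{\left(-2,-4 \right)} + 5 \left(-9\right)\right) - -4288 = \left(24 + 5 \left(-9\right)\right) - -4288 = \left(24 - 45\right) + 4288 = -21 + 4288 = 4267$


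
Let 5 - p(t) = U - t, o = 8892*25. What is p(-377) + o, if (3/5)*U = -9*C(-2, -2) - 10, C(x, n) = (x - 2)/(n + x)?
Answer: 665879/3 ≈ 2.2196e+5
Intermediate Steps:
o = 222300
C(x, n) = (-2 + x)/(n + x)
U = -95/3 (U = 5*(-9*(-2 - 2)/(-2 - 2) - 10)/3 = 5*(-9*(-4)/(-4) - 10)/3 = 5*(-(-9)*(-4)/4 - 10)/3 = 5*(-9*1 - 10)/3 = 5*(-9 - 10)/3 = (5/3)*(-19) = -95/3 ≈ -31.667)
p(t) = 110/3 + t (p(t) = 5 - (-95/3 - t) = 5 + (95/3 + t) = 110/3 + t)
p(-377) + o = (110/3 - 377) + 222300 = -1021/3 + 222300 = 665879/3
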